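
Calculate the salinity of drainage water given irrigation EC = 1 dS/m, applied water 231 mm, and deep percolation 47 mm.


EC_dw = EC_iw * D_iw / D_dw
EC_dw = 1 * 231 / 47
EC_dw = 231 / 47

4.9149 dS/m


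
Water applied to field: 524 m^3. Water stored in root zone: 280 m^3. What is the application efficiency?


Ea = V_root / V_field * 100 = 280 / 524 * 100 = 53.4351%

53.4351 %


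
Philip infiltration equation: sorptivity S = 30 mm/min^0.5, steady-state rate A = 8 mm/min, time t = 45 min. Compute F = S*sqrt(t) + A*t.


F = S*sqrt(t) + A*t
F = 30*sqrt(45) + 8*45
F = 30*6.708204 + 360

561.2461 mm


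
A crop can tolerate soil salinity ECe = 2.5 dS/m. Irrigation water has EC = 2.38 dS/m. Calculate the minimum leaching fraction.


LR = ECiw / (5*ECe - ECiw)
LR = 2.38 / (5*2.5 - 2.38)
LR = 2.38 / 10.1200

0.2352


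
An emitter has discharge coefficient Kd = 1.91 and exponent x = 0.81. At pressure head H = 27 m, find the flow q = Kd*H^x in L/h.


q = Kd * H^x = 1.91 * 27^0.81 = 1.91 * 14.434597

27.5701 L/h


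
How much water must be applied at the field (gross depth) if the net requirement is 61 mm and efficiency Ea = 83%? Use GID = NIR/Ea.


Ea = 83% = 0.83
GID = NIR / Ea = 61 / 0.83 = 73.4940 mm

73.4940 mm


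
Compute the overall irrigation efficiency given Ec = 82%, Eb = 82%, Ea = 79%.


Ec = 0.82, Eb = 0.82, Ea = 0.79
E = 0.82 * 0.82 * 0.79 * 100 = 53.1196%

53.1196 %


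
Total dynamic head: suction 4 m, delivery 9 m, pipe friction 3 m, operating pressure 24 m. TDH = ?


TDH = Hs + Hd + hf + Hp = 4 + 9 + 3 + 24 = 40

40 m


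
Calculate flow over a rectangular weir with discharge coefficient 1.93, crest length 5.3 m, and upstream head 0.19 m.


Q = C * L * H^(3/2) = 1.93 * 5.3 * 0.19^1.5 = 1.93 * 5.3 * 0.082819

0.8472 m^3/s


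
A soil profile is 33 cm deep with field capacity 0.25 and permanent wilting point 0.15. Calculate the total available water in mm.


AWC = (FC - PWP) * d * 10
AWC = (0.25 - 0.15) * 33 * 10
AWC = 0.1000 * 33 * 10

33.0000 mm


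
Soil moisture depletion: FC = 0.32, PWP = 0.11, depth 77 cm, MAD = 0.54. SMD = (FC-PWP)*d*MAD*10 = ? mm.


SMD = (FC - PWP) * d * MAD * 10
SMD = (0.32 - 0.11) * 77 * 0.54 * 10
SMD = 0.2100 * 77 * 0.54 * 10

87.3180 mm


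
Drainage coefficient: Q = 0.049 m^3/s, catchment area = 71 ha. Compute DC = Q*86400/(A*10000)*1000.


DC = Q * 86400 / (A * 10000) * 1000
DC = 0.049 * 86400 / (71 * 10000) * 1000
DC = 4233600.0000 / 710000

5.9628 mm/day


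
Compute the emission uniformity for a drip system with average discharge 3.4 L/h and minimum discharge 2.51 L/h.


EU = (q_min/q_avg)*100 = (2.51/3.4)*100 = 73.8235%

73.8235 %


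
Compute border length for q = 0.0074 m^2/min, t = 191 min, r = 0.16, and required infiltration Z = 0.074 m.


L = q*t/((1+r)*Z)
L = 0.0074*191/((1+0.16)*0.074)
L = 1.4134/0.08584

16.4655 m


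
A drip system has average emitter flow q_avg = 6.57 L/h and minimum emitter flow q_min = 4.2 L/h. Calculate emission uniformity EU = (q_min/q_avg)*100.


EU = (q_min/q_avg)*100 = (4.2/6.57)*100 = 63.9269%

63.9269 %


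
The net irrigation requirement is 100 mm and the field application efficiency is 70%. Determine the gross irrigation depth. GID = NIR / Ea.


Ea = 70% = 0.7
GID = NIR / Ea = 100 / 0.7 = 142.8571 mm

142.8571 mm


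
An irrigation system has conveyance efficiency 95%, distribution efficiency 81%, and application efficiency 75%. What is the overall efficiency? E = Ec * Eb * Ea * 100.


Ec = 0.95, Eb = 0.81, Ea = 0.75
E = 0.95 * 0.81 * 0.75 * 100 = 57.7125%

57.7125 %


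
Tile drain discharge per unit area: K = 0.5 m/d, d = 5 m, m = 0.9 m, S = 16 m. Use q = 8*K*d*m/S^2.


q = 8*K*d*m/S^2
q = 8*0.5*5*0.9/16^2
q = 18.0000 / 256

0.0703 m/d


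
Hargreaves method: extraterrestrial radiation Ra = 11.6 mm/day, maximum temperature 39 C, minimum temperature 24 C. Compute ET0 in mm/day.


Tmean = (Tmax + Tmin)/2 = (39 + 24)/2 = 31.5
ET0 = 0.0023 * 11.6 * (31.5 + 17.8) * sqrt(39 - 24)
ET0 = 0.0023 * 11.6 * 49.3 * 3.872983

5.0942 mm/day


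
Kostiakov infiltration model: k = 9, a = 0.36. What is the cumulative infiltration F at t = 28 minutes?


F = k * t^a = 9 * 28^0.36
F = 9 * 3.318768

29.8689 mm


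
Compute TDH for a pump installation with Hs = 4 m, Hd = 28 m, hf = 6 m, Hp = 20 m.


TDH = Hs + Hd + hf + Hp = 4 + 28 + 6 + 20 = 58

58 m


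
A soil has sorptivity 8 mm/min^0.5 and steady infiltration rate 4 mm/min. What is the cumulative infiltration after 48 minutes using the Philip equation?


F = S*sqrt(t) + A*t
F = 8*sqrt(48) + 4*48
F = 8*6.928203 + 192

247.4256 mm


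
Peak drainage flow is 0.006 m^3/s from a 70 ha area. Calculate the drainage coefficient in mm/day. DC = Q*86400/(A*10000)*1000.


DC = Q * 86400 / (A * 10000) * 1000
DC = 0.006 * 86400 / (70 * 10000) * 1000
DC = 518400.0000 / 700000

0.7406 mm/day


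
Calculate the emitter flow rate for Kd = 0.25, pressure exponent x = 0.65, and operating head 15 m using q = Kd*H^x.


q = Kd * H^x = 0.25 * 15^0.65 = 0.25 * 5.813790

1.4534 L/h


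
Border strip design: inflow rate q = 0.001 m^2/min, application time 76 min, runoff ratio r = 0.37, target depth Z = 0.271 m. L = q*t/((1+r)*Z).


L = q*t/((1+r)*Z)
L = 0.001*76/((1+0.37)*0.271)
L = 0.076/0.37127

0.2047 m


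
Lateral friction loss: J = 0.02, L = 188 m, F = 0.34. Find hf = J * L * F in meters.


hf = J * L * F = 0.02 * 188 * 0.34 = 1.2784 m

1.2784 m


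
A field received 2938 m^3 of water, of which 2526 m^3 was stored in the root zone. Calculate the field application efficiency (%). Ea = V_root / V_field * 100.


Ea = V_root / V_field * 100 = 2526 / 2938 * 100 = 85.9769%

85.9769 %


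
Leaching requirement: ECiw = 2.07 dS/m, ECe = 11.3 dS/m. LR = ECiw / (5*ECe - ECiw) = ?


LR = ECiw / (5*ECe - ECiw)
LR = 2.07 / (5*11.3 - 2.07)
LR = 2.07 / 54.4300

0.0380


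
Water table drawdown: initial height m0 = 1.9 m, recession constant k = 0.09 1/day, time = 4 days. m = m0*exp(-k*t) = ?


m = m0 * exp(-k*t)
m = 1.9 * exp(-0.09 * 4)
m = 1.9 * exp(-0.3600)

1.3256 m


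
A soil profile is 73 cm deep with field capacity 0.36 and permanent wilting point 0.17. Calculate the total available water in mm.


AWC = (FC - PWP) * d * 10
AWC = (0.36 - 0.17) * 73 * 10
AWC = 0.1900 * 73 * 10

138.7000 mm


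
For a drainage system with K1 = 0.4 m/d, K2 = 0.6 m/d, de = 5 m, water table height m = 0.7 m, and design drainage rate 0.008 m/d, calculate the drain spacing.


S^2 = 8*K2*de*m/q + 4*K1*m^2/q
S^2 = 8*0.6*5*0.7/0.008 + 4*0.4*0.7^2/0.008
S = sqrt(2198.0000)

46.8828 m


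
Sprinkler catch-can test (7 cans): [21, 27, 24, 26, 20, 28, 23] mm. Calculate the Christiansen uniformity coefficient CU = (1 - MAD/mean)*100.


mean = 24.142857 mm
MAD = 2.448980 mm
CU = (1 - 2.448980/24.142857)*100

89.8563 %


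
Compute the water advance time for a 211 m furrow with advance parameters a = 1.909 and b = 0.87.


t = (L/a)^(1/b)
t = (211/1.909)^(1/0.87)
t = 110.529073^(1/0.87)

223.2665 min


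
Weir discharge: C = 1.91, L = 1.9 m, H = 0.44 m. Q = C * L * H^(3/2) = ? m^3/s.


Q = C * L * H^(3/2) = 1.91 * 1.9 * 0.44^1.5 = 1.91 * 1.9 * 0.291863

1.0592 m^3/s


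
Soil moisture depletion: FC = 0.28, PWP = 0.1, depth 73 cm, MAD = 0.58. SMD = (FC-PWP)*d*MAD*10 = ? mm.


SMD = (FC - PWP) * d * MAD * 10
SMD = (0.28 - 0.1) * 73 * 0.58 * 10
SMD = 0.1800 * 73 * 0.58 * 10

76.2120 mm


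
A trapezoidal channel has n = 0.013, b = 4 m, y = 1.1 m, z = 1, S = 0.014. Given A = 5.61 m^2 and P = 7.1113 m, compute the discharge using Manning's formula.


R = A/P = 5.61/7.1113 = 0.788885
Q = (1/0.013) * 5.61 * 0.788885^(2/3) * 0.014^0.5

43.5939 m^3/s


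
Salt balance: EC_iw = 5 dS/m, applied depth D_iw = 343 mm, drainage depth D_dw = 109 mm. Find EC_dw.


EC_dw = EC_iw * D_iw / D_dw
EC_dw = 5 * 343 / 109
EC_dw = 1715 / 109

15.7339 dS/m


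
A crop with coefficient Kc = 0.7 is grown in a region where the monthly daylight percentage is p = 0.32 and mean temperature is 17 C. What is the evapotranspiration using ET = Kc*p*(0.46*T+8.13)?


ET = Kc * p * (0.46*T + 8.13)
ET = 0.7 * 0.32 * (0.46*17 + 8.13)
ET = 0.7 * 0.32 * 15.9500

3.5728 mm/day


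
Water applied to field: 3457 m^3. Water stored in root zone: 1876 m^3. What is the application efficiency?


Ea = V_root / V_field * 100 = 1876 / 3457 * 100 = 54.2667%

54.2667 %


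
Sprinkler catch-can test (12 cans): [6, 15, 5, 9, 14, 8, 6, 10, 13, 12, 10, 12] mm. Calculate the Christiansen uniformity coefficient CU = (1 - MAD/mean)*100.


mean = 10.000000 mm
MAD = 2.666667 mm
CU = (1 - 2.666667/10.000000)*100

73.3333 %


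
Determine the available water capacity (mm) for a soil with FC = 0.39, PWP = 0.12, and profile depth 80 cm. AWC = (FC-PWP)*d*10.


AWC = (FC - PWP) * d * 10
AWC = (0.39 - 0.12) * 80 * 10
AWC = 0.2700 * 80 * 10

216.0000 mm


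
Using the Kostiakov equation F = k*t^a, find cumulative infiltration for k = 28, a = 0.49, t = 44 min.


F = k * t^a = 28 * 44^0.49
F = 28 * 6.386925

178.8339 mm


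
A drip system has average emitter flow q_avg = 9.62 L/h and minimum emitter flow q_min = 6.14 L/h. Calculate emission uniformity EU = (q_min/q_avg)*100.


EU = (q_min/q_avg)*100 = (6.14/9.62)*100 = 63.8254%

63.8254 %


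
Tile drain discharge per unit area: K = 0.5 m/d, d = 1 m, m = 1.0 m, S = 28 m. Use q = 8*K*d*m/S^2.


q = 8*K*d*m/S^2
q = 8*0.5*1*1.0/28^2
q = 4.0000 / 784

0.0051 m/d


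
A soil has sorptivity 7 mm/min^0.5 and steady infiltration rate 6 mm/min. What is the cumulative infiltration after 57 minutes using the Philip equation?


F = S*sqrt(t) + A*t
F = 7*sqrt(57) + 6*57
F = 7*7.549834 + 342

394.8488 mm


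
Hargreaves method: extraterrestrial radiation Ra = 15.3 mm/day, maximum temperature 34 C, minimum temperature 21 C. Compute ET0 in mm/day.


Tmean = (Tmax + Tmin)/2 = (34 + 21)/2 = 27.5
ET0 = 0.0023 * 15.3 * (27.5 + 17.8) * sqrt(34 - 21)
ET0 = 0.0023 * 15.3 * 45.3 * 3.605551

5.7476 mm/day


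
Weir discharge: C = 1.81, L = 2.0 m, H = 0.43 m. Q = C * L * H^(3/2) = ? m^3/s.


Q = C * L * H^(3/2) = 1.81 * 2.0 * 0.43^1.5 = 1.81 * 2.0 * 0.281970

1.0207 m^3/s


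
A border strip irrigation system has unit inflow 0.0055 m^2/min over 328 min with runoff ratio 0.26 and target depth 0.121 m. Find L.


L = q*t/((1+r)*Z)
L = 0.0055*328/((1+0.26)*0.121)
L = 1.804/0.15246

11.8326 m


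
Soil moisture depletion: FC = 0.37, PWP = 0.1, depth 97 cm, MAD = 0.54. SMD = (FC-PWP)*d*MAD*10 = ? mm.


SMD = (FC - PWP) * d * MAD * 10
SMD = (0.37 - 0.1) * 97 * 0.54 * 10
SMD = 0.2700 * 97 * 0.54 * 10

141.4260 mm


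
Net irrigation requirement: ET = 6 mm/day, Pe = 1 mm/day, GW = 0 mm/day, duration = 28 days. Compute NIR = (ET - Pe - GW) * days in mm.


Daily deficit = ET - Pe - GW = 6 - 1 - 0 = 5 mm/day
NIR = 5 * 28 = 140 mm

140.0000 mm


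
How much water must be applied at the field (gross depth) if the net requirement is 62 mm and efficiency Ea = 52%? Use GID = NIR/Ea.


Ea = 52% = 0.52
GID = NIR / Ea = 62 / 0.52 = 119.2308 mm

119.2308 mm


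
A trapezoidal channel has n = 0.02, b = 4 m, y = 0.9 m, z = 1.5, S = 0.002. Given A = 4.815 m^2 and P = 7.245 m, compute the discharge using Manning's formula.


R = A/P = 4.815/7.245 = 0.664596
Q = (1/0.02) * 4.815 * 0.664596^(2/3) * 0.002^0.5

8.1995 m^3/s


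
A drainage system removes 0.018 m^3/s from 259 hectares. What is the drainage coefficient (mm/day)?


DC = Q * 86400 / (A * 10000) * 1000
DC = 0.018 * 86400 / (259 * 10000) * 1000
DC = 1555200.0000 / 2590000

0.6005 mm/day


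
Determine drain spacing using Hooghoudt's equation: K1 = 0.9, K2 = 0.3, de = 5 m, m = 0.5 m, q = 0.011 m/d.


S^2 = 8*K2*de*m/q + 4*K1*m^2/q
S^2 = 8*0.3*5*0.5/0.011 + 4*0.9*0.5^2/0.011
S = sqrt(627.2727)

25.0454 m


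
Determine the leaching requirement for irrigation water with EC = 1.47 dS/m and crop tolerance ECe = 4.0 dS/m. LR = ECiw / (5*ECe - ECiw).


LR = ECiw / (5*ECe - ECiw)
LR = 1.47 / (5*4.0 - 1.47)
LR = 1.47 / 18.5300

0.0793


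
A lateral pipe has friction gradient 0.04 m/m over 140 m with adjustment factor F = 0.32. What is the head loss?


hf = J * L * F = 0.04 * 140 * 0.32 = 1.7920 m

1.7920 m


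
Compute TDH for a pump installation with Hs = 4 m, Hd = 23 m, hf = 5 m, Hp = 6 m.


TDH = Hs + Hd + hf + Hp = 4 + 23 + 5 + 6 = 38

38 m


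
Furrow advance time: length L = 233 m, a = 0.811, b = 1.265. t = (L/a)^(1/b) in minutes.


t = (L/a)^(1/b)
t = (233/0.811)^(1/1.265)
t = 287.299630^(1/1.265)

87.7704 min


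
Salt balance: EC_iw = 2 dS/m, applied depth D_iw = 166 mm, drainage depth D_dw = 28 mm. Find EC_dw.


EC_dw = EC_iw * D_iw / D_dw
EC_dw = 2 * 166 / 28
EC_dw = 332 / 28

11.8571 dS/m


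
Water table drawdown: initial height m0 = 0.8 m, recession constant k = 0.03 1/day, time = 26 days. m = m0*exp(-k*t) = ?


m = m0 * exp(-k*t)
m = 0.8 * exp(-0.03 * 26)
m = 0.8 * exp(-0.7800)

0.3667 m


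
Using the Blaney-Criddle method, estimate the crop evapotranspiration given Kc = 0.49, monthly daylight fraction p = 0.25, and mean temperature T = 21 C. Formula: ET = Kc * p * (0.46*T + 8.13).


ET = Kc * p * (0.46*T + 8.13)
ET = 0.49 * 0.25 * (0.46*21 + 8.13)
ET = 0.49 * 0.25 * 17.7900

2.1793 mm/day


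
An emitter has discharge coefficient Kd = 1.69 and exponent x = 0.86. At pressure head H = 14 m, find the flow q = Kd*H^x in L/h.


q = Kd * H^x = 1.69 * 14^0.86 = 1.69 * 9.675426

16.3515 L/h


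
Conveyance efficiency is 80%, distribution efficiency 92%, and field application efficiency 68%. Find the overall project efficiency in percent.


Ec = 0.8, Eb = 0.92, Ea = 0.68
E = 0.8 * 0.92 * 0.68 * 100 = 50.0480%

50.0480 %


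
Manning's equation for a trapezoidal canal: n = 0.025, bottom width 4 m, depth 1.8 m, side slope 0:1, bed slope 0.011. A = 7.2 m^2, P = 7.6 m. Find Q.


R = A/P = 7.2/7.6 = 0.947368
Q = (1/0.025) * 7.2 * 0.947368^(2/3) * 0.011^0.5

29.1363 m^3/s


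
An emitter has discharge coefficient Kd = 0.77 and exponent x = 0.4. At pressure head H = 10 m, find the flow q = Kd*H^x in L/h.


q = Kd * H^x = 0.77 * 10^0.4 = 0.77 * 2.511886

1.9342 L/h


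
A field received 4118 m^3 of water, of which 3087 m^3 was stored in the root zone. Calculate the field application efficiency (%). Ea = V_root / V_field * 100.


Ea = V_root / V_field * 100 = 3087 / 4118 * 100 = 74.9636%

74.9636 %


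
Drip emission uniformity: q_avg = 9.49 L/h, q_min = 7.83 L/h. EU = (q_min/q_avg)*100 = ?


EU = (q_min/q_avg)*100 = (7.83/9.49)*100 = 82.5079%

82.5079 %


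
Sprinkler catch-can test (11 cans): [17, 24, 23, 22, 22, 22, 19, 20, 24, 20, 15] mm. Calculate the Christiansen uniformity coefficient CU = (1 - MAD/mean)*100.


mean = 20.727273 mm
MAD = 2.297521 mm
CU = (1 - 2.297521/20.727273)*100

88.9155 %


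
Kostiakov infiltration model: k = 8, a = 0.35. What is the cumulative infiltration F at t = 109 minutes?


F = k * t^a = 8 * 109^0.35
F = 8 * 5.165344

41.3228 mm


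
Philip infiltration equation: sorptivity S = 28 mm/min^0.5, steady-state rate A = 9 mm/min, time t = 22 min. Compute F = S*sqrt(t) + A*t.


F = S*sqrt(t) + A*t
F = 28*sqrt(22) + 9*22
F = 28*4.690416 + 198

329.3316 mm


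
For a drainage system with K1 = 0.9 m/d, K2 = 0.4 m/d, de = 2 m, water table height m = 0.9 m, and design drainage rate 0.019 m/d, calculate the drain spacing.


S^2 = 8*K2*de*m/q + 4*K1*m^2/q
S^2 = 8*0.4*2*0.9/0.019 + 4*0.9*0.9^2/0.019
S = sqrt(456.6316)

21.3689 m


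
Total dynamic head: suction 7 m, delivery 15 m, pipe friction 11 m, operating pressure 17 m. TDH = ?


TDH = Hs + Hd + hf + Hp = 7 + 15 + 11 + 17 = 50

50 m


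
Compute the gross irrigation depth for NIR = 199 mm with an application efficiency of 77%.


Ea = 77% = 0.77
GID = NIR / Ea = 199 / 0.77 = 258.4416 mm

258.4416 mm


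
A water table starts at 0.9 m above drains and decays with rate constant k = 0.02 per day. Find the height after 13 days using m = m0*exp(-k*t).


m = m0 * exp(-k*t)
m = 0.9 * exp(-0.02 * 13)
m = 0.9 * exp(-0.2600)

0.6939 m


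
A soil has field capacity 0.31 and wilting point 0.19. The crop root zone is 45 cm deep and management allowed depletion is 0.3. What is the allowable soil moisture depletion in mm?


SMD = (FC - PWP) * d * MAD * 10
SMD = (0.31 - 0.19) * 45 * 0.3 * 10
SMD = 0.1200 * 45 * 0.3 * 10

16.2000 mm


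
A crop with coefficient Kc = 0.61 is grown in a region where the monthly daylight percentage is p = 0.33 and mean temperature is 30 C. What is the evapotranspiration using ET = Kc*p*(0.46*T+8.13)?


ET = Kc * p * (0.46*T + 8.13)
ET = 0.61 * 0.33 * (0.46*30 + 8.13)
ET = 0.61 * 0.33 * 21.9300

4.4145 mm/day


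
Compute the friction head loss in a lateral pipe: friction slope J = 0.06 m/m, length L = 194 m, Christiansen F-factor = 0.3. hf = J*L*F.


hf = J * L * F = 0.06 * 194 * 0.3 = 3.4920 m

3.4920 m


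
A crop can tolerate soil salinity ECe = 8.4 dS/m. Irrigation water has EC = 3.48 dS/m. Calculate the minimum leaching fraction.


LR = ECiw / (5*ECe - ECiw)
LR = 3.48 / (5*8.4 - 3.48)
LR = 3.48 / 38.5200

0.0903


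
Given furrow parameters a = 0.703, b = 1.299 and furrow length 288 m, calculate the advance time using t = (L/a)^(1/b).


t = (L/a)^(1/b)
t = (288/0.703)^(1/1.299)
t = 409.672831^(1/1.299)

102.5921 min


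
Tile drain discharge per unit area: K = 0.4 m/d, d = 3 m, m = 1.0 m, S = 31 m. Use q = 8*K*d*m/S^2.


q = 8*K*d*m/S^2
q = 8*0.4*3*1.0/31^2
q = 9.6000 / 961

0.0100 m/d


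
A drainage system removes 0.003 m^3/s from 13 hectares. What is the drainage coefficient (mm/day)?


DC = Q * 86400 / (A * 10000) * 1000
DC = 0.003 * 86400 / (13 * 10000) * 1000
DC = 259200.0000 / 130000

1.9938 mm/day


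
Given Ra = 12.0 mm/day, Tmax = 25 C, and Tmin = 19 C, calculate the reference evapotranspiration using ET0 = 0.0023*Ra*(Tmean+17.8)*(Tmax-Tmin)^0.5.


Tmean = (Tmax + Tmin)/2 = (25 + 19)/2 = 22.0
ET0 = 0.0023 * 12.0 * (22.0 + 17.8) * sqrt(25 - 19)
ET0 = 0.0023 * 12.0 * 39.8 * 2.449490

2.6907 mm/day


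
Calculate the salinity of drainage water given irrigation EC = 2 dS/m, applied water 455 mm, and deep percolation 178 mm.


EC_dw = EC_iw * D_iw / D_dw
EC_dw = 2 * 455 / 178
EC_dw = 910 / 178

5.1124 dS/m


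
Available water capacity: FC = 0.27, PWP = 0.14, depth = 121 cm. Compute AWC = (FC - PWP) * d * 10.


AWC = (FC - PWP) * d * 10
AWC = (0.27 - 0.14) * 121 * 10
AWC = 0.1300 * 121 * 10

157.3000 mm


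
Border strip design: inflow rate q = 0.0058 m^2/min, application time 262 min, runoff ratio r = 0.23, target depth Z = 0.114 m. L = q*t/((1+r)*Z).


L = q*t/((1+r)*Z)
L = 0.0058*262/((1+0.23)*0.114)
L = 1.5196/0.14022

10.8373 m


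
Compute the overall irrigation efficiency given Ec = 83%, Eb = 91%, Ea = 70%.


Ec = 0.83, Eb = 0.91, Ea = 0.7
E = 0.83 * 0.91 * 0.7 * 100 = 52.8710%

52.8710 %


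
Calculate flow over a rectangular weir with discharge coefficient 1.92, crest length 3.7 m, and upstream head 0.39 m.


Q = C * L * H^(3/2) = 1.92 * 3.7 * 0.39^1.5 = 1.92 * 3.7 * 0.243555

1.7302 m^3/s


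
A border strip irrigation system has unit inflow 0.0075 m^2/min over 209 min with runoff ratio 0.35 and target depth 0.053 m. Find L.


L = q*t/((1+r)*Z)
L = 0.0075*209/((1+0.35)*0.053)
L = 1.5675/0.07155

21.9078 m


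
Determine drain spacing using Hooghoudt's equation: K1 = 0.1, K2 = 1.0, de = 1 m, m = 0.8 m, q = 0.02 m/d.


S^2 = 8*K2*de*m/q + 4*K1*m^2/q
S^2 = 8*1.0*1*0.8/0.02 + 4*0.1*0.8^2/0.02
S = sqrt(332.8000)

18.2428 m


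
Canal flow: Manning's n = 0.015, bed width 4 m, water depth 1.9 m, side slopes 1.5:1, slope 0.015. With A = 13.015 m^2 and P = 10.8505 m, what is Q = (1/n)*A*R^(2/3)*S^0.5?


R = A/P = 13.015/10.8505 = 1.199484
Q = (1/0.015) * 13.015 * 1.199484^(2/3) * 0.015^0.5

119.9669 m^3/s


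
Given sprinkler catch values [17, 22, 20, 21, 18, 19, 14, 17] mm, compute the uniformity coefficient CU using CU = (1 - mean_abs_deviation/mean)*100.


mean = 18.500000 mm
MAD = 2.000000 mm
CU = (1 - 2.000000/18.500000)*100

89.1892 %


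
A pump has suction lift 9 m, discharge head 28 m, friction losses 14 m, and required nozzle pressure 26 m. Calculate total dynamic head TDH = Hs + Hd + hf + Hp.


TDH = Hs + Hd + hf + Hp = 9 + 28 + 14 + 26 = 77

77 m


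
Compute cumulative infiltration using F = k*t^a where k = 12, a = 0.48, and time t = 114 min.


F = k * t^a = 12 * 114^0.48
F = 12 * 9.712126

116.5455 mm


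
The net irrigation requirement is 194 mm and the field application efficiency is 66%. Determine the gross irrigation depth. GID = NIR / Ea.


Ea = 66% = 0.66
GID = NIR / Ea = 194 / 0.66 = 293.9394 mm

293.9394 mm


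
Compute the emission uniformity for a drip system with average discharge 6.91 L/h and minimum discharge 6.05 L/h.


EU = (q_min/q_avg)*100 = (6.05/6.91)*100 = 87.5543%

87.5543 %


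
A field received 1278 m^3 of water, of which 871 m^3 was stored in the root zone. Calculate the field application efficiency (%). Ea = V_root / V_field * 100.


Ea = V_root / V_field * 100 = 871 / 1278 * 100 = 68.1534%

68.1534 %


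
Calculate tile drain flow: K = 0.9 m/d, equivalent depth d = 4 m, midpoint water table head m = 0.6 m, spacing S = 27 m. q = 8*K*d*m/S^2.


q = 8*K*d*m/S^2
q = 8*0.9*4*0.6/27^2
q = 17.2800 / 729

0.0237 m/d


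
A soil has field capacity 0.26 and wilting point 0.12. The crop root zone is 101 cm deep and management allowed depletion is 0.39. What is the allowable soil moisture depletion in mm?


SMD = (FC - PWP) * d * MAD * 10
SMD = (0.26 - 0.12) * 101 * 0.39 * 10
SMD = 0.1400 * 101 * 0.39 * 10

55.1460 mm


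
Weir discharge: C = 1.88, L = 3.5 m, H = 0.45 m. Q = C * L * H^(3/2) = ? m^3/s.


Q = C * L * H^(3/2) = 1.88 * 3.5 * 0.45^1.5 = 1.88 * 3.5 * 0.301869

1.9863 m^3/s


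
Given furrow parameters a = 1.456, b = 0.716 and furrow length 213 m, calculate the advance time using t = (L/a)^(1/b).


t = (L/a)^(1/b)
t = (213/1.456)^(1/0.716)
t = 146.291209^(1/0.716)

1056.9338 min


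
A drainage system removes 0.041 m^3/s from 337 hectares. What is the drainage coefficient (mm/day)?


DC = Q * 86400 / (A * 10000) * 1000
DC = 0.041 * 86400 / (337 * 10000) * 1000
DC = 3542400.0000 / 3370000

1.0512 mm/day


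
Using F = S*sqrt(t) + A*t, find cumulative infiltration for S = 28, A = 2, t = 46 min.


F = S*sqrt(t) + A*t
F = 28*sqrt(46) + 2*46
F = 28*6.782330 + 92

281.9052 mm


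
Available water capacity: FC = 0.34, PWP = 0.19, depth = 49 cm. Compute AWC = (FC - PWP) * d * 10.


AWC = (FC - PWP) * d * 10
AWC = (0.34 - 0.19) * 49 * 10
AWC = 0.1500 * 49 * 10

73.5000 mm


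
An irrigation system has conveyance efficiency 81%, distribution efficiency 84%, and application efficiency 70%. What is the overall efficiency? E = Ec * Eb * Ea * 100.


Ec = 0.81, Eb = 0.84, Ea = 0.7
E = 0.81 * 0.84 * 0.7 * 100 = 47.6280%

47.6280 %


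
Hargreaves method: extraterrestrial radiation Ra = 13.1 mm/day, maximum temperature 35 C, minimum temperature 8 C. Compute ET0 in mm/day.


Tmean = (Tmax + Tmin)/2 = (35 + 8)/2 = 21.5
ET0 = 0.0023 * 13.1 * (21.5 + 17.8) * sqrt(35 - 8)
ET0 = 0.0023 * 13.1 * 39.3 * 5.196152

6.1528 mm/day


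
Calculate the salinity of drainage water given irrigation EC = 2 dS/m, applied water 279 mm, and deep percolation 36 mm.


EC_dw = EC_iw * D_iw / D_dw
EC_dw = 2 * 279 / 36
EC_dw = 558 / 36

15.5000 dS/m


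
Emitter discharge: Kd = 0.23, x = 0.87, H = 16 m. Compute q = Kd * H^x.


q = Kd * H^x = 0.23 * 16^0.87 = 0.23 * 11.157949

2.5663 L/h


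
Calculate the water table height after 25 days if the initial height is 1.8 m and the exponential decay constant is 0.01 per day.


m = m0 * exp(-k*t)
m = 1.8 * exp(-0.01 * 25)
m = 1.8 * exp(-0.2500)

1.4018 m


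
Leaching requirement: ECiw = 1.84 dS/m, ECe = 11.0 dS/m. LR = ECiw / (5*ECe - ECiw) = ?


LR = ECiw / (5*ECe - ECiw)
LR = 1.84 / (5*11.0 - 1.84)
LR = 1.84 / 53.1600

0.0346


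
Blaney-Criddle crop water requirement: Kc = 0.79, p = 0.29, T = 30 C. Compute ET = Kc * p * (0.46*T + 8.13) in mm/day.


ET = Kc * p * (0.46*T + 8.13)
ET = 0.79 * 0.29 * (0.46*30 + 8.13)
ET = 0.79 * 0.29 * 21.9300

5.0242 mm/day


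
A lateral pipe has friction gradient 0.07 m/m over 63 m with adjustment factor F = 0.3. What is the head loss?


hf = J * L * F = 0.07 * 63 * 0.3 = 1.3230 m

1.3230 m


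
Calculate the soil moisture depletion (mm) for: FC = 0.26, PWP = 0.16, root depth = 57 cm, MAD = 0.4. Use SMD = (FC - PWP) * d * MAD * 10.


SMD = (FC - PWP) * d * MAD * 10
SMD = (0.26 - 0.16) * 57 * 0.4 * 10
SMD = 0.1000 * 57 * 0.4 * 10

22.8000 mm


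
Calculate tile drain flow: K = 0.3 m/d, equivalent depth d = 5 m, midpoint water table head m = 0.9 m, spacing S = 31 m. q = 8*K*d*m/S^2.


q = 8*K*d*m/S^2
q = 8*0.3*5*0.9/31^2
q = 10.8000 / 961

0.0112 m/d


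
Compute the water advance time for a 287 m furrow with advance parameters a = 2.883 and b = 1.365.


t = (L/a)^(1/b)
t = (287/2.883)^(1/1.365)
t = 99.549081^(1/1.365)

29.0913 min


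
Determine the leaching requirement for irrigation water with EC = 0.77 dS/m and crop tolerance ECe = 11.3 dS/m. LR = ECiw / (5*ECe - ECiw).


LR = ECiw / (5*ECe - ECiw)
LR = 0.77 / (5*11.3 - 0.77)
LR = 0.77 / 55.7300

0.0138


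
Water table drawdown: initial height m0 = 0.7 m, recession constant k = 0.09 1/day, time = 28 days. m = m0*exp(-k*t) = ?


m = m0 * exp(-k*t)
m = 0.7 * exp(-0.09 * 28)
m = 0.7 * exp(-2.5200)

0.0563 m


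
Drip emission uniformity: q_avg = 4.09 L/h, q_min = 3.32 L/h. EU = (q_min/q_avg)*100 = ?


EU = (q_min/q_avg)*100 = (3.32/4.09)*100 = 81.1736%

81.1736 %


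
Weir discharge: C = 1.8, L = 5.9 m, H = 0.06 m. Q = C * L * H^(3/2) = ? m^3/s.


Q = C * L * H^(3/2) = 1.8 * 5.9 * 0.06^1.5 = 1.8 * 5.9 * 0.014697

0.1561 m^3/s


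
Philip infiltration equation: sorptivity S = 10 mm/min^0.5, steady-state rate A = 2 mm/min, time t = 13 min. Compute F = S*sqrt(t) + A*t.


F = S*sqrt(t) + A*t
F = 10*sqrt(13) + 2*13
F = 10*3.605551 + 26

62.0555 mm


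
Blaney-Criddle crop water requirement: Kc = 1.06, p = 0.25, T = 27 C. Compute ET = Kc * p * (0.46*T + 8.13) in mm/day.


ET = Kc * p * (0.46*T + 8.13)
ET = 1.06 * 0.25 * (0.46*27 + 8.13)
ET = 1.06 * 0.25 * 20.5500

5.4458 mm/day


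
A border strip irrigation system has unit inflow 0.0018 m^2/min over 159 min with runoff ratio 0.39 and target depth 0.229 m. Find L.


L = q*t/((1+r)*Z)
L = 0.0018*159/((1+0.39)*0.229)
L = 0.2862/0.31831

0.8991 m


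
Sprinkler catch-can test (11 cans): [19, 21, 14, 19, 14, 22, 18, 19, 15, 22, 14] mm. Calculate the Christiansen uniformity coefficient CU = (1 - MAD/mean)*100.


mean = 17.909091 mm
MAD = 2.661157 mm
CU = (1 - 2.661157/17.909091)*100

85.1407 %


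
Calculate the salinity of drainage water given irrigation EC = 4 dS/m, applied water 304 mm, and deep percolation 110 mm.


EC_dw = EC_iw * D_iw / D_dw
EC_dw = 4 * 304 / 110
EC_dw = 1216 / 110

11.0545 dS/m


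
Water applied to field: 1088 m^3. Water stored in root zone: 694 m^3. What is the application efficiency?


Ea = V_root / V_field * 100 = 694 / 1088 * 100 = 63.7868%

63.7868 %


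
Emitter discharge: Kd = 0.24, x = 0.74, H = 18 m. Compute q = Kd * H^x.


q = Kd * H^x = 0.24 * 18^0.74 = 0.24 * 8.489882

2.0376 L/h


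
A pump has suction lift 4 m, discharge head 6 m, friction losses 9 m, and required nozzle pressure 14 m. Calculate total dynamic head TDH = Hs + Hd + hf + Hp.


TDH = Hs + Hd + hf + Hp = 4 + 6 + 9 + 14 = 33

33 m


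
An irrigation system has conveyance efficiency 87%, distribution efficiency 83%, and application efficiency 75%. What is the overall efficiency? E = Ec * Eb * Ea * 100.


Ec = 0.87, Eb = 0.83, Ea = 0.75
E = 0.87 * 0.83 * 0.75 * 100 = 54.1575%

54.1575 %


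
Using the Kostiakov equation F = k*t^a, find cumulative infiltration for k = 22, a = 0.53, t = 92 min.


F = k * t^a = 22 * 92^0.53
F = 22 * 10.985189

241.6742 mm


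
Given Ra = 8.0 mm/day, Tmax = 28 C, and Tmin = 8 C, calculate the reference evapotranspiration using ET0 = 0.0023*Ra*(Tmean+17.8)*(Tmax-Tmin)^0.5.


Tmean = (Tmax + Tmin)/2 = (28 + 8)/2 = 18.0
ET0 = 0.0023 * 8.0 * (18.0 + 17.8) * sqrt(28 - 8)
ET0 = 0.0023 * 8.0 * 35.8 * 4.472136

2.9459 mm/day


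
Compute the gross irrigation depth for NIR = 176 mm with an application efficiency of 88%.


Ea = 88% = 0.88
GID = NIR / Ea = 176 / 0.88 = 200.0000 mm

200.0000 mm


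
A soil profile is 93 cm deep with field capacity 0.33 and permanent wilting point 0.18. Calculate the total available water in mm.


AWC = (FC - PWP) * d * 10
AWC = (0.33 - 0.18) * 93 * 10
AWC = 0.1500 * 93 * 10

139.5000 mm


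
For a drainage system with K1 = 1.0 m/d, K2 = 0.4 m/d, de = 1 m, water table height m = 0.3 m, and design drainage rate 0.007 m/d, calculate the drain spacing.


S^2 = 8*K2*de*m/q + 4*K1*m^2/q
S^2 = 8*0.4*1*0.3/0.007 + 4*1.0*0.3^2/0.007
S = sqrt(188.5714)

13.7321 m


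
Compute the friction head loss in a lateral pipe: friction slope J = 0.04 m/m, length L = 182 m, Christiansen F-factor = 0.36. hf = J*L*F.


hf = J * L * F = 0.04 * 182 * 0.36 = 2.6208 m

2.6208 m


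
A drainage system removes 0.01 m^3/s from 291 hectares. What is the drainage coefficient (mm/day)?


DC = Q * 86400 / (A * 10000) * 1000
DC = 0.01 * 86400 / (291 * 10000) * 1000
DC = 864000.0000 / 2910000

0.2969 mm/day


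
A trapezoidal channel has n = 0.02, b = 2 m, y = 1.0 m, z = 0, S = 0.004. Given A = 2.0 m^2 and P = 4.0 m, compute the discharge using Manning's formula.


R = A/P = 2.0/4.0 = 0.500000
Q = (1/0.02) * 2.0 * 0.500000^(2/3) * 0.004^0.5

3.9842 m^3/s


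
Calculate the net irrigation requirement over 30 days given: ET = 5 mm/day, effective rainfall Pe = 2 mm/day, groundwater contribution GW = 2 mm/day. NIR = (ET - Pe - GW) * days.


Daily deficit = ET - Pe - GW = 5 - 2 - 2 = 1 mm/day
NIR = 1 * 30 = 30 mm

30.0000 mm


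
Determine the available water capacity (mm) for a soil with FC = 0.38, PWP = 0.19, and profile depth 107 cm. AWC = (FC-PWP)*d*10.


AWC = (FC - PWP) * d * 10
AWC = (0.38 - 0.19) * 107 * 10
AWC = 0.1900 * 107 * 10

203.3000 mm


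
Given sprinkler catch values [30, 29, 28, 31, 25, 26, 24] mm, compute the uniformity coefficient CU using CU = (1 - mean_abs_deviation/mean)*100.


mean = 27.571429 mm
MAD = 2.204082 mm
CU = (1 - 2.204082/27.571429)*100

92.0059 %


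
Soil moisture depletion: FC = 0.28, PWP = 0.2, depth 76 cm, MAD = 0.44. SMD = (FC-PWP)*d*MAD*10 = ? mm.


SMD = (FC - PWP) * d * MAD * 10
SMD = (0.28 - 0.2) * 76 * 0.44 * 10
SMD = 0.0800 * 76 * 0.44 * 10

26.7520 mm


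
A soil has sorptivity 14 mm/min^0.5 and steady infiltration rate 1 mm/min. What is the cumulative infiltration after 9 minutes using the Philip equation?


F = S*sqrt(t) + A*t
F = 14*sqrt(9) + 1*9
F = 14*3.000000 + 9

51.0000 mm


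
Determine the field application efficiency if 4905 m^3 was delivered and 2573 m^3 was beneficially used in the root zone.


Ea = V_root / V_field * 100 = 2573 / 4905 * 100 = 52.4567%

52.4567 %


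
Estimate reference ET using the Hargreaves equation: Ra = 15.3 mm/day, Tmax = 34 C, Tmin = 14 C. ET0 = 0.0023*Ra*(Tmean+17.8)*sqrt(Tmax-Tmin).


Tmean = (Tmax + Tmin)/2 = (34 + 14)/2 = 24.0
ET0 = 0.0023 * 15.3 * (24.0 + 17.8) * sqrt(34 - 14)
ET0 = 0.0023 * 15.3 * 41.8 * 4.472136

6.5783 mm/day


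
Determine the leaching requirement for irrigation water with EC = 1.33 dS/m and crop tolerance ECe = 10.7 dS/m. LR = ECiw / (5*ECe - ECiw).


LR = ECiw / (5*ECe - ECiw)
LR = 1.33 / (5*10.7 - 1.33)
LR = 1.33 / 52.1700

0.0255


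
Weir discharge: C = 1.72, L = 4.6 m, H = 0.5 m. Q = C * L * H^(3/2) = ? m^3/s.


Q = C * L * H^(3/2) = 1.72 * 4.6 * 0.5^1.5 = 1.72 * 4.6 * 0.353553

2.7973 m^3/s


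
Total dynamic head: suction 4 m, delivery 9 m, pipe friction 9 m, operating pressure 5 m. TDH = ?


TDH = Hs + Hd + hf + Hp = 4 + 9 + 9 + 5 = 27

27 m


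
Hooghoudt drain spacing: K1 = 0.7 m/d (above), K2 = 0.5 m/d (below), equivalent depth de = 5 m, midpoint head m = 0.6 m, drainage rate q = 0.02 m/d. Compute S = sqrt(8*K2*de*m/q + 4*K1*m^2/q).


S^2 = 8*K2*de*m/q + 4*K1*m^2/q
S^2 = 8*0.5*5*0.6/0.02 + 4*0.7*0.6^2/0.02
S = sqrt(650.4000)

25.5029 m


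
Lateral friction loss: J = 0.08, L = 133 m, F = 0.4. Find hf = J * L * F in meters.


hf = J * L * F = 0.08 * 133 * 0.4 = 4.2560 m

4.2560 m


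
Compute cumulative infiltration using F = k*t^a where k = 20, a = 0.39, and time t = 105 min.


F = k * t^a = 20 * 105^0.39
F = 20 * 6.141350

122.8270 mm


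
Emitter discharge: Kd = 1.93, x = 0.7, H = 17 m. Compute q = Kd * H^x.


q = Kd * H^x = 1.93 * 17^0.7 = 1.93 * 7.266315

14.0240 L/h


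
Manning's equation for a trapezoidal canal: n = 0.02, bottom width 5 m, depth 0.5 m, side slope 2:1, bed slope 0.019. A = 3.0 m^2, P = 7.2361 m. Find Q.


R = A/P = 3.0/7.2361 = 0.414588
Q = (1/0.02) * 3.0 * 0.414588^(2/3) * 0.019^0.5

11.4960 m^3/s


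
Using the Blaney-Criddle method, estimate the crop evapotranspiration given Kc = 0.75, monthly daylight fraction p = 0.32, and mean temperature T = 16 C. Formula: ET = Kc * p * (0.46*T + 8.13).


ET = Kc * p * (0.46*T + 8.13)
ET = 0.75 * 0.32 * (0.46*16 + 8.13)
ET = 0.75 * 0.32 * 15.4900

3.7176 mm/day


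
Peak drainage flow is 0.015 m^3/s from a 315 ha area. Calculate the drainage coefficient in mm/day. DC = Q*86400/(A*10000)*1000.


DC = Q * 86400 / (A * 10000) * 1000
DC = 0.015 * 86400 / (315 * 10000) * 1000
DC = 1296000.0000 / 3150000

0.4114 mm/day


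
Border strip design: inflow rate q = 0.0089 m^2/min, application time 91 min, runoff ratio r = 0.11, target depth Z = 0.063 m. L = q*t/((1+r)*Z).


L = q*t/((1+r)*Z)
L = 0.0089*91/((1+0.11)*0.063)
L = 0.8099/0.06993

11.5816 m


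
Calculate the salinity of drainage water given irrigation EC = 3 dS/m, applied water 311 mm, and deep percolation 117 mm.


EC_dw = EC_iw * D_iw / D_dw
EC_dw = 3 * 311 / 117
EC_dw = 933 / 117

7.9744 dS/m


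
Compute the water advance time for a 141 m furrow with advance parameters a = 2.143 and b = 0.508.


t = (L/a)^(1/b)
t = (141/2.143)^(1/0.508)
t = 65.795614^(1/0.508)

3794.2666 min


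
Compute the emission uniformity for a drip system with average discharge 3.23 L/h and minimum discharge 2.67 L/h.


EU = (q_min/q_avg)*100 = (2.67/3.23)*100 = 82.6625%

82.6625 %


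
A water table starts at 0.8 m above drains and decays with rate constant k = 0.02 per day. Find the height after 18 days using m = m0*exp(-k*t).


m = m0 * exp(-k*t)
m = 0.8 * exp(-0.02 * 18)
m = 0.8 * exp(-0.3600)

0.5581 m


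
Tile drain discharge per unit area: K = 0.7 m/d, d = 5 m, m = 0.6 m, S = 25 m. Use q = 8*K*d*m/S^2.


q = 8*K*d*m/S^2
q = 8*0.7*5*0.6/25^2
q = 16.8000 / 625

0.0269 m/d


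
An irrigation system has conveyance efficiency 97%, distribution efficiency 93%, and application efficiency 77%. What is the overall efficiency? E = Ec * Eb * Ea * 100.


Ec = 0.97, Eb = 0.93, Ea = 0.77
E = 0.97 * 0.93 * 0.77 * 100 = 69.4617%

69.4617 %


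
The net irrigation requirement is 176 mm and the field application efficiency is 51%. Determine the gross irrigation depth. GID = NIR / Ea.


Ea = 51% = 0.51
GID = NIR / Ea = 176 / 0.51 = 345.0980 mm

345.0980 mm


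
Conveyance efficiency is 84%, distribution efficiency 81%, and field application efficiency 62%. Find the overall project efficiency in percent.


Ec = 0.84, Eb = 0.81, Ea = 0.62
E = 0.84 * 0.81 * 0.62 * 100 = 42.1848%

42.1848 %


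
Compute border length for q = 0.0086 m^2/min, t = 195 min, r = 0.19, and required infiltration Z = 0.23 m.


L = q*t/((1+r)*Z)
L = 0.0086*195/((1+0.19)*0.23)
L = 1.677/0.2737

6.1271 m


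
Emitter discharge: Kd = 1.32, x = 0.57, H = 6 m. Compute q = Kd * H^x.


q = Kd * H^x = 1.32 * 6^0.57 = 1.32 * 2.776810

3.6654 L/h


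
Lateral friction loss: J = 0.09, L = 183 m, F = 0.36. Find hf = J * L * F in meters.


hf = J * L * F = 0.09 * 183 * 0.36 = 5.9292 m

5.9292 m


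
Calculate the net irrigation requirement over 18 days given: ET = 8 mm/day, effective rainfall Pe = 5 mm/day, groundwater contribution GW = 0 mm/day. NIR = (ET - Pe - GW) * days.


Daily deficit = ET - Pe - GW = 8 - 5 - 0 = 3 mm/day
NIR = 3 * 18 = 54 mm

54.0000 mm


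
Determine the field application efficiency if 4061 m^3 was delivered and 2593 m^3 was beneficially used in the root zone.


Ea = V_root / V_field * 100 = 2593 / 4061 * 100 = 63.8513%

63.8513 %


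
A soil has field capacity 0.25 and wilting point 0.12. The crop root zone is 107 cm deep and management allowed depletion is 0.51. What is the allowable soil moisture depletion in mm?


SMD = (FC - PWP) * d * MAD * 10
SMD = (0.25 - 0.12) * 107 * 0.51 * 10
SMD = 0.1300 * 107 * 0.51 * 10

70.9410 mm


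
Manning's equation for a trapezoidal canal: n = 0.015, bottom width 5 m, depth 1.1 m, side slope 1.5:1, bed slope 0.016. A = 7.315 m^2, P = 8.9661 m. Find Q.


R = A/P = 7.315/8.9661 = 0.815851
Q = (1/0.015) * 7.315 * 0.815851^(2/3) * 0.016^0.5

53.8588 m^3/s


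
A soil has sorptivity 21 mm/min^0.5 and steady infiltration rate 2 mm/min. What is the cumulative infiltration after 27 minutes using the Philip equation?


F = S*sqrt(t) + A*t
F = 21*sqrt(27) + 2*27
F = 21*5.196152 + 54

163.1192 mm


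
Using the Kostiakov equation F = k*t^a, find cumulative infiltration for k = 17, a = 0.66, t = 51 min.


F = k * t^a = 17 * 51^0.66
F = 17 * 13.396653

227.7431 mm


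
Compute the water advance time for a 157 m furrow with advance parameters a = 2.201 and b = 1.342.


t = (L/a)^(1/b)
t = (157/2.201)^(1/1.342)
t = 71.331213^(1/1.342)

24.0427 min


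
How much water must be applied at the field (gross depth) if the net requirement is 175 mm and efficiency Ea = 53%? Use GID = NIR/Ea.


Ea = 53% = 0.53
GID = NIR / Ea = 175 / 0.53 = 330.1887 mm

330.1887 mm


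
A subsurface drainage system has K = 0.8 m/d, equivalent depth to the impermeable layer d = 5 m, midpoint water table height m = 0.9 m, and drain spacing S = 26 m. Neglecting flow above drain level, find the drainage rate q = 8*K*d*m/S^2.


q = 8*K*d*m/S^2
q = 8*0.8*5*0.9/26^2
q = 28.8000 / 676

0.0426 m/d


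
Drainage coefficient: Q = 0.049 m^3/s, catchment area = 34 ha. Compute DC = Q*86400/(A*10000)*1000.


DC = Q * 86400 / (A * 10000) * 1000
DC = 0.049 * 86400 / (34 * 10000) * 1000
DC = 4233600.0000 / 340000

12.4518 mm/day


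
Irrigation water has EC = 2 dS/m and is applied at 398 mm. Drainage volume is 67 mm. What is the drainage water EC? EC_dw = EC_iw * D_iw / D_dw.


EC_dw = EC_iw * D_iw / D_dw
EC_dw = 2 * 398 / 67
EC_dw = 796 / 67

11.8806 dS/m


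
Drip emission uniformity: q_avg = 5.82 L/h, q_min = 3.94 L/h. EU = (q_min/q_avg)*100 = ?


EU = (q_min/q_avg)*100 = (3.94/5.82)*100 = 67.6976%

67.6976 %


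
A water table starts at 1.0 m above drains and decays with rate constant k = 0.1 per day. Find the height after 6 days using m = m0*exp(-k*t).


m = m0 * exp(-k*t)
m = 1.0 * exp(-0.1 * 6)
m = 1.0 * exp(-0.6000)

0.5488 m


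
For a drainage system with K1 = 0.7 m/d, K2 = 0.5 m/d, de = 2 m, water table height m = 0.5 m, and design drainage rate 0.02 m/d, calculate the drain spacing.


S^2 = 8*K2*de*m/q + 4*K1*m^2/q
S^2 = 8*0.5*2*0.5/0.02 + 4*0.7*0.5^2/0.02
S = sqrt(235.0000)

15.3297 m


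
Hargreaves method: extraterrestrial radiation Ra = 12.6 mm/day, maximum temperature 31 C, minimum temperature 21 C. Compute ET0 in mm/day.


Tmean = (Tmax + Tmin)/2 = (31 + 21)/2 = 26.0
ET0 = 0.0023 * 12.6 * (26.0 + 17.8) * sqrt(31 - 21)
ET0 = 0.0023 * 12.6 * 43.8 * 3.162278

4.0140 mm/day
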